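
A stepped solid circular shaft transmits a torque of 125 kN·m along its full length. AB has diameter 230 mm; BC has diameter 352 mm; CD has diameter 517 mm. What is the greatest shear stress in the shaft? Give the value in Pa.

Under the same torque, τ_max = 16T/(πd³) is largest where d is smallest — segment AB (d = 230 mm).
τ_max = 16·125000/(π·(0.230)³) = 5.232×10^7 Pa.

5.23e7 Pa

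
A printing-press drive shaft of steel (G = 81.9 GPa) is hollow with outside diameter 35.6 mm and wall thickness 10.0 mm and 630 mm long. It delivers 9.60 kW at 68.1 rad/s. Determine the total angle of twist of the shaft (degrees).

0.409°

ω = 68.1 rad/s, so T = P/ω = 9.60×10³ / 68.10 = 141.0 N·m.
J = π(d_o⁴ − d_i⁴)/32 = π(0.0356⁴ − 0.0156⁴)/32 = 1.519×10^-7 m⁴.
θ = T·L/(G·J) = 141.0 × 0.630 / (81.9×10⁹ × 1.519×10^-7) = 7.140×10^-3 rad.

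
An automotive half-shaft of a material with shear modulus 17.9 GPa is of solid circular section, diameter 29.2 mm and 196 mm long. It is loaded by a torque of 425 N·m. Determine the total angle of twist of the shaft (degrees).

J = πd⁴/32 = π(0.0292)⁴/32 = 7.137×10^-8 m⁴.
θ = T·L/(G·J) = 425.0 × 0.196 / (17.9×10⁹ × 7.137×10^-8) = 0.06520 rad.

3.74°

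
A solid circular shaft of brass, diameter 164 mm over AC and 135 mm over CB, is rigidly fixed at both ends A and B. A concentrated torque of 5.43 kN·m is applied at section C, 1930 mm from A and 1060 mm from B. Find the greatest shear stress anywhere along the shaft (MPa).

Compatibility: T_A·a/J_AC = T_B·b/J_CB with T_A + T_B = T₀.
J_AC = 7.10×10^-5 m⁴, J_CB = 3.26×10^-5 m⁴, so T_A = T₀·(J_AC/a)/((J_AC/a)+(J_CB/b)) = 2958 N·m, T_B = 2472 N·m.
τ in each portion: τ_AC = 3.41×10^6 Pa, τ_CB = 5.12×10^6 Pa; maximum is in CB.
τ_max = T_CB·r/J = 2472·0.0675/3.26×10^-5 = 5.118×10^6 Pa.

5.12 MPa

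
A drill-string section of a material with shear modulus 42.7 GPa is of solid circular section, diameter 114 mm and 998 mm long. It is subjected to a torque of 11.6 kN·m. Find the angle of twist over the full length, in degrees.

0.937°

J = πd⁴/32 = π(0.114)⁴/32 = 1.658×10^-5 m⁴.
θ = T·L/(G·J) = 11600 × 0.998 / (42.7×10⁹ × 1.658×10^-5) = 0.01635 rad.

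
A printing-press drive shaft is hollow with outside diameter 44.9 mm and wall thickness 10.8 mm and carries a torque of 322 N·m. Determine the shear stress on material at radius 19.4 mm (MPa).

16.9 MPa

J = π(d_o⁴ − d_i⁴)/32 = π(0.0449⁴ − 0.0233⁴)/32 = 3.701×10^-7 m⁴.
Shear stress varies linearly with radius: τ = T·r/J = 322.0 × 0.0194 / 3.701×10^-7 = 1.688×10^7 Pa.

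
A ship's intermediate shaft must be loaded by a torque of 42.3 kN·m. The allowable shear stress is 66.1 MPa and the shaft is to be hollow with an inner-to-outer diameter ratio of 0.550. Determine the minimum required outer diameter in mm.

For a hollow shaft with d_i/d_o = 0.550: τ_max = 16T/(π d_o³ (1−k⁴)), so d_o = [16T/(π τ_allow (1−k⁴))]^(1/3) = [16·42300/(π·6.61×10^7·0.9085)]^(1/3) = 0.1531 m.

153 mm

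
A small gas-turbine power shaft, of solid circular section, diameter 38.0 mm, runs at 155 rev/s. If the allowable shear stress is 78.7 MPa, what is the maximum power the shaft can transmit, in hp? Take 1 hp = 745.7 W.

J = πd⁴/32 = π(0.0380)⁴/32 = 2.047×10^-7 m⁴.
T_max = τ_allow·J/r = 7.87×10^7 × 2.047×10^-7 / 0.0190 = 847.9 N·m.
ω = 2π·155 = 973.9 rad/s, so P_max = T_max·ω = 8.258×10^5 W.

1110 hp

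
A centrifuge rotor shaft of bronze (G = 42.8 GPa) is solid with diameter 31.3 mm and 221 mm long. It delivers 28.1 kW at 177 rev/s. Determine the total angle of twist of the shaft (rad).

ω = 2π·177 = 1112 rad/s, so T = P/ω = 28.1×10³ / 1112 = 25.27 N·m.
J = πd⁴/32 = π(0.0313)⁴/32 = 9.423×10^-8 m⁴.
θ = T·L/(G·J) = 25.27 × 0.221 / (42.8×10⁹ × 9.423×10^-8) = 1.385×10^-3 rad.

0.00138 rad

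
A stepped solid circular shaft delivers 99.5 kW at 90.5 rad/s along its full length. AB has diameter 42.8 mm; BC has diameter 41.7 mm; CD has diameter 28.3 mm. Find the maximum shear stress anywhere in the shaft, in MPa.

247 MPa

ω = 90.5 rad/s, so T = P/ω = 99.5×10³ / 90.50 = 1099 N·m.
Under the same torque, τ_max = 16T/(πd³) is largest where d is smallest — segment CD (d = 28.3 mm).
τ_max = 16·1099/(π·(0.0283)³) = 2.471×10^8 Pa.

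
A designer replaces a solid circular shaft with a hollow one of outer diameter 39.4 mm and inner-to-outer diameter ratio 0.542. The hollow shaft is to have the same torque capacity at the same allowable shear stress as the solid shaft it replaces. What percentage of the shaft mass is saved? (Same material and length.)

25.0 %

Equal τ_max and T ⇒ the solid shaft needs d_s³ = d_o³(1−k⁴), so d_s = 39.4·(1−0.542⁴)^(1/3) = 38.23 mm.
Area ratio A_h/A_s = d_o²(1−k²)/d_s² = (1−k²)/(1−k⁴)^(2/3) = 0.7500.
Mass saving = 1 − 0.7500 = 25.0 %.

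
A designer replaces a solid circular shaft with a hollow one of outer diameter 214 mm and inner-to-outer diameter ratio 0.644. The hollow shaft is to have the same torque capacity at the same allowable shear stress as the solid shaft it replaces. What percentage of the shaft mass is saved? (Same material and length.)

33.6 %

Equal τ_max and T ⇒ the solid shaft needs d_s³ = d_o³(1−k⁴), so d_s = 214·(1−0.644⁴)^(1/3) = 201.0 mm.
Area ratio A_h/A_s = d_o²(1−k²)/d_s² = (1−k²)/(1−k⁴)^(2/3) = 0.6637.
Mass saving = 1 − 0.6637 = 33.6 %.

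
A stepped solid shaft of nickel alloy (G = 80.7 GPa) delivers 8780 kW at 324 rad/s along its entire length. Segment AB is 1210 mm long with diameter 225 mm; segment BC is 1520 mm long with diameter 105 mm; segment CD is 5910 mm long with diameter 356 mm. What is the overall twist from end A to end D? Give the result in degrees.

ω = 324 rad/s, so T = P/ω = 8780×10³ / 324.0 = 27100 N·m.
J_AB = π(0.225)⁴/32 = 2.52×10^-4 m⁴; J_BC = π(0.105)⁴/32 = 1.19×10^-5 m⁴; J_CD = π(0.356)⁴/32 = 1.58×10^-3 m⁴.
θ = (T/G)·Σ L_i/J_i = (27100/80.7×10⁹)·(1.21/2.52×10^-4 + 1.52/1.19×10^-5 + 5.91/1.58×10^-3) = 0.04565 rad.

2.62°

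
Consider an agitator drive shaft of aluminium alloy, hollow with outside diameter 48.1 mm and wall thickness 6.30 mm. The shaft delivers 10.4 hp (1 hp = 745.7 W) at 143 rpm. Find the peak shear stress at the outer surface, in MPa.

ω = 2π·143/60 = 14.97 rad/s, so T = P/ω = 10.4×745.7 / 14.97 = 517.9 N·m.
J = π(d_o⁴ − d_i⁴)/32 = π(0.0481⁴ − 0.0355⁴)/32 = 3.696×10^-7 m⁴.
τ_max = T·r/J = 517.9 × 0.0241 / 3.696×10^-7 = 3.370×10^7 Pa.

33.7 MPa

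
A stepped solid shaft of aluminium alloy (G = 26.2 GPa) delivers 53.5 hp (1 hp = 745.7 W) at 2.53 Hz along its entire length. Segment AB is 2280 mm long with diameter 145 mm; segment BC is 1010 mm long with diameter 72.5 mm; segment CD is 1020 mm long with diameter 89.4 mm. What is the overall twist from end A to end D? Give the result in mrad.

56.3 mrad

ω = 2π·2.53 = 15.90 rad/s, so T = P/ω = 53.5×745.7 / 15.90 = 2510 N·m.
J_AB = π(0.145)⁴/32 = 4.34×10^-5 m⁴; J_BC = π(0.0725)⁴/32 = 2.71×10^-6 m⁴; J_CD = π(0.0894)⁴/32 = 6.27×10^-6 m⁴.
θ = (T/G)·Σ L_i/J_i = (2510/26.2×10⁹)·(2.28/4.34×10^-5 + 1.01/2.71×10^-6 + 1.02/6.27×10^-6) = 0.05628 rad.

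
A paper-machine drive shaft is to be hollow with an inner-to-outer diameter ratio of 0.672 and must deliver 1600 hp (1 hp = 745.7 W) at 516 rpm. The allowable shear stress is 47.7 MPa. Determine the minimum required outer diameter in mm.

144 mm

ω = 2π·516/60 = 54.04 rad/s, so T = P/ω = 1600×745.7 / 54.04 = 22080 N·m.
For a hollow shaft with d_i/d_o = 0.672: τ_max = 16T/(π d_o³ (1−k⁴)), so d_o = [16T/(π τ_allow (1−k⁴))]^(1/3) = [16·22080/(π·4.77×10^7·0.7961)]^(1/3) = 0.1436 m.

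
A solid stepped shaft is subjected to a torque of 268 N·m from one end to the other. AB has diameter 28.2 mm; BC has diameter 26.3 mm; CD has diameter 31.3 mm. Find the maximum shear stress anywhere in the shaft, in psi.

10900 psi

Under the same torque, τ_max = 16T/(πd³) is largest where d is smallest — segment BC (d = 26.3 mm).
τ_max = 16·268.0/(π·(0.0263)³) = 7.503×10^7 Pa.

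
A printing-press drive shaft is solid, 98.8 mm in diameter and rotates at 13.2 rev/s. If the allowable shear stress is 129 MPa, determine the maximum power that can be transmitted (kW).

2030 kW

J = πd⁴/32 = π(0.0988)⁴/32 = 9.355×10^-6 m⁴.
T_max = τ_allow·J/r = 1.29×10^8 × 9.355×10^-6 / 0.0494 = 24430 N·m.
ω = 2π·13.2 = 82.94 rad/s, so P_max = T_max·ω = 2.026×10^6 W.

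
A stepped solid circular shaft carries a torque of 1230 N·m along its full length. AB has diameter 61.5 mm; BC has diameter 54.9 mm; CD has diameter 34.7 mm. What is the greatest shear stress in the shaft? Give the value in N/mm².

150 N/mm²

Under the same torque, τ_max = 16T/(πd³) is largest where d is smallest — segment CD (d = 34.7 mm).
τ_max = 16·1230/(π·(0.0347)³) = 1.499×10^8 Pa.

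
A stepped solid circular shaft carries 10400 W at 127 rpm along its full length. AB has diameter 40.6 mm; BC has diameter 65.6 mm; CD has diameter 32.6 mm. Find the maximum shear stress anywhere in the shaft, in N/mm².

ω = 2π·127/60 = 13.30 rad/s, so T = P/ω = 10400 / 13.30 = 782.0 N·m.
Under the same torque, τ_max = 16T/(πd³) is largest where d is smallest — segment CD (d = 32.6 mm).
τ_max = 16·782.0/(π·(0.0326)³) = 1.150×10^8 Pa.

115 N/mm²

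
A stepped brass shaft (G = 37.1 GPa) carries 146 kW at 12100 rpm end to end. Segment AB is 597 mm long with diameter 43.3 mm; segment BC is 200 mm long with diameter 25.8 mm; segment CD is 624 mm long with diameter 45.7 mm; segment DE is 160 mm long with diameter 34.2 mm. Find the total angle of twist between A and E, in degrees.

ω = 2π·12100/60 = 1267 rad/s, so T = P/ω = 146×10³ / 1267 = 115.2 N·m.
J_AB = π(0.0433)⁴/32 = 3.45×10^-7 m⁴; J_BC = π(0.0258)⁴/32 = 4.35×10^-8 m⁴; J_CD = π(0.0457)⁴/32 = 4.28×10^-7 m⁴; J_DE = π(0.0342)⁴/32 = 1.34×10^-7 m⁴.
θ = (T/G)·Σ L_i/J_i = (115.2/37.1×10⁹)·(0.597/3.45×10^-7 + 0.200/4.35×10^-8 + 0.624/4.28×10^-7 + 0.160/1.34×10^-7) = 0.02788 rad.

1.60°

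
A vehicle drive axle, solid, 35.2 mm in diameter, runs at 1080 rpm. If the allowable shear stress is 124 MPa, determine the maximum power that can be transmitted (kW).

120 kW

J = πd⁴/32 = π(0.0352)⁴/32 = 1.507×10^-7 m⁴.
T_max = τ_allow·J/r = 1.24×10^8 × 1.507×10^-7 / 0.0176 = 1062 N·m.
ω = 2π·1080/60 = 113.1 rad/s, so P_max = T_max·ω = 1.201×10^5 W.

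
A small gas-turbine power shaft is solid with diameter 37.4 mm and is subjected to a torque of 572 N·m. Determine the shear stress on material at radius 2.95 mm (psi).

J = πd⁴/32 = π(0.0374)⁴/32 = 1.921×10^-7 m⁴.
Shear stress varies linearly with radius: τ = T·r/J = 572.0 × 0.00295 / 1.921×10^-7 = 8.785×10^6 Pa.

1270 psi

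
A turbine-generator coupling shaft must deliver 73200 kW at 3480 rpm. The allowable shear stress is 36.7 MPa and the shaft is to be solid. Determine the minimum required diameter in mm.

ω = 2π·3480/60 = 364.4 rad/s, so T = P/ω = 73200×10³ / 364.4 = 200900 N·m.
For a solid shaft τ_max = 16T/(πd³), so d = (16T/(π τ_allow))^(1/3) = (16·200900/(π·3.67×10^7))^(1/3) = 0.3032 m.

303 mm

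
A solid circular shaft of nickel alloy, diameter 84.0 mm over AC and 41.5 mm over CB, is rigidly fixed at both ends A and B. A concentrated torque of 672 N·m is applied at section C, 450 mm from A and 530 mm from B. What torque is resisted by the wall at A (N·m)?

Compatibility: T_A·a/J_AC = T_B·b/J_CB with T_A + T_B = T₀.
J_AC = 4.89×10^-6 m⁴, J_CB = 2.91×10^-7 m⁴, so T_A = T₀·(J_AC/a)/((J_AC/a)+(J_CB/b)) = 639.6 N·m, T_B = 32.36 N·m.

640 N·m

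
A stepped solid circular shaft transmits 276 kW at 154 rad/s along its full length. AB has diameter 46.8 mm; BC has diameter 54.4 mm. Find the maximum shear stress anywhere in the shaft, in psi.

12900 psi

ω = 154 rad/s, so T = P/ω = 276×10³ / 154.0 = 1792 N·m.
Under the same torque, τ_max = 16T/(πd³) is largest where d is smallest — segment AB (d = 46.8 mm).
τ_max = 16·1792/(π·(0.0468)³) = 8.905×10^7 Pa.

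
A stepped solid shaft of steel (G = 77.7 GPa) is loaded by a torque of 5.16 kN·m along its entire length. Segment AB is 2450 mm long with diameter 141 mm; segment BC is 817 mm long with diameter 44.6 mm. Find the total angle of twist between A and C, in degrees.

8.24°

J_AB = π(0.141)⁴/32 = 3.88×10^-5 m⁴; J_BC = π(0.0446)⁴/32 = 3.88×10^-7 m⁴.
θ = (T/G)·Σ L_i/J_i = (5160/77.7×10⁹)·(2.45/3.88×10^-5 + 0.817/3.88×10^-7) = 0.1439 rad.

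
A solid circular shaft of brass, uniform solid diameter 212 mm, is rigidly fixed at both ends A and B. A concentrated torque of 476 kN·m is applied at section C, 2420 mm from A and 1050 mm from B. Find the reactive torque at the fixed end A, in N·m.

With uniform GJ and both ends fixed, compatibility θ_AC = θ_CB gives T_A·a = T_B·b, together with T_A + T_B = T₀.
T_A = T₀·b/(a+b) = 476000·1050/3470 = 144000 N·m; T_B = 332000 N·m.

144000 N·m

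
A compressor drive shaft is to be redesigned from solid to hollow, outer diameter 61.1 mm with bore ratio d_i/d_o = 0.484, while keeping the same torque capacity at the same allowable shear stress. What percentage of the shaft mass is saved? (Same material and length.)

20.5 %

Equal τ_max and T ⇒ the solid shaft needs d_s³ = d_o³(1−k⁴), so d_s = 61.1·(1−0.484⁴)^(1/3) = 59.96 mm.
Area ratio A_h/A_s = d_o²(1−k²)/d_s² = (1−k²)/(1−k⁴)^(2/3) = 0.7951.
Mass saving = 1 − 0.7951 = 20.5 %.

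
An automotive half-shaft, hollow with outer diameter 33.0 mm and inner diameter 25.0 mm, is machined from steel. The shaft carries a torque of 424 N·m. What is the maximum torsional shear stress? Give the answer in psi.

13000 psi

J = π(d_o⁴ − d_i⁴)/32 = π(0.0330⁴ − 0.0250⁴)/32 = 7.808×10^-8 m⁴.
τ_max = T·r/J = 424.0 × 0.0165 / 7.808×10^-8 = 8.960×10^7 Pa.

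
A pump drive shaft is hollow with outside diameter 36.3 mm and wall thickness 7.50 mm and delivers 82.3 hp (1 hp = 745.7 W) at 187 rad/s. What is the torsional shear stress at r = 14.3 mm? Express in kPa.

31200 kPa

ω = 187 rad/s, so T = P/ω = 82.3×745.7 / 187.0 = 328.2 N·m.
J = π(d_o⁴ − d_i⁴)/32 = π(0.0363⁴ − 0.0213⁴)/32 = 1.503×10^-7 m⁴.
Shear stress varies linearly with radius: τ = T·r/J = 328.2 × 0.0143 / 1.503×10^-7 = 3.123×10^7 Pa.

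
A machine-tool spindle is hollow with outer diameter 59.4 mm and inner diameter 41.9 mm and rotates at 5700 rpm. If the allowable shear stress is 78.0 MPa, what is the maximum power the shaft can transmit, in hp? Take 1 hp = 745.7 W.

J = π(d_o⁴ − d_i⁴)/32 = π(0.0594⁴ − 0.0419⁴)/32 = 9.196×10^-7 m⁴.
T_max = τ_allow·J/r = 7.80×10^7 × 9.196×10^-7 / 0.0297 = 2415 N·m.
ω = 2π·5700/60 = 596.9 rad/s, so P_max = T_max·ω = 1.442×10^6 W.

1930 hp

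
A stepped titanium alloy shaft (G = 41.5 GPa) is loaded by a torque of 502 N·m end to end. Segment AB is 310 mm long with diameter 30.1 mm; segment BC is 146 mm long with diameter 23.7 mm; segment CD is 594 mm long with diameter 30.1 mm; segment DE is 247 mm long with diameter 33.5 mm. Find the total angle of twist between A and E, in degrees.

J_AB = π(0.0301)⁴/32 = 8.06×10^-8 m⁴; J_BC = π(0.0237)⁴/32 = 3.10×10^-8 m⁴; J_CD = π(0.0301)⁴/32 = 8.06×10^-8 m⁴; J_DE = π(0.0335)⁴/32 = 1.24×10^-7 m⁴.
θ = (T/G)·Σ L_i/J_i = (502.0/41.5×10⁹)·(0.310/8.06×10^-8 + 0.146/3.10×10^-8 + 0.594/8.06×10^-8 + 0.247/1.24×10^-7) = 0.2169 rad.

12.4°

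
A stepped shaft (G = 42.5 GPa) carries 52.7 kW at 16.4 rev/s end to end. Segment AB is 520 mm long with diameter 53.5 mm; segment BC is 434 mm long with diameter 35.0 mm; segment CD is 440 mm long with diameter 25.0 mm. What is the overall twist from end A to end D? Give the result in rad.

ω = 2π·16.4 = 103.0 rad/s, so T = P/ω = 52.7×10³ / 103.0 = 511.4 N·m.
J_AB = π(0.0535)⁴/32 = 8.04×10^-7 m⁴; J_BC = π(0.0350)⁴/32 = 1.47×10^-7 m⁴; J_CD = π(0.0250)⁴/32 = 3.83×10^-8 m⁴.
θ = (T/G)·Σ L_i/J_i = (511.4/42.5×10⁹)·(0.520/8.04×10^-7 + 0.434/1.47×10^-7 + 0.440/3.83×10^-8) = 0.1813 rad.

0.181 rad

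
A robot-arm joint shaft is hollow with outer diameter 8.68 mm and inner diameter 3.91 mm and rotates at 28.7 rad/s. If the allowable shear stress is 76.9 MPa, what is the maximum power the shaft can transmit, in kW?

J = π(d_o⁴ − d_i⁴)/32 = π(0.00868⁴ − 0.00391⁴)/32 = 5.343×10^-10 m⁴.
T_max = τ_allow·J/r = 7.69×10^7 × 5.343×10^-10 / 0.00434 = 9.468 N·m.
ω = 28.7 rad/s, so P_max = T_max·ω = 271.7 W.

0.272 kW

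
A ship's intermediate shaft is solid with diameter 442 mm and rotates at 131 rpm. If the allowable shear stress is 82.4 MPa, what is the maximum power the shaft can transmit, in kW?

19200 kW

J = πd⁴/32 = π(0.442)⁴/32 = 3.747×10^-3 m⁴.
T_max = τ_allow·J/r = 8.24×10^7 × 3.747×10^-3 / 0.221 = 1.397e6 N·m.
ω = 2π·131/60 = 13.72 rad/s, so P_max = T_max·ω = 1.917×10^7 W.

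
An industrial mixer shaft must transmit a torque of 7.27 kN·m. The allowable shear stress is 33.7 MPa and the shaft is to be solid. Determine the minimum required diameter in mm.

103 mm

For a solid shaft τ_max = 16T/(πd³), so d = (16T/(π τ_allow))^(1/3) = (16·7270/(π·3.37×10^7))^(1/3) = 0.1032 m.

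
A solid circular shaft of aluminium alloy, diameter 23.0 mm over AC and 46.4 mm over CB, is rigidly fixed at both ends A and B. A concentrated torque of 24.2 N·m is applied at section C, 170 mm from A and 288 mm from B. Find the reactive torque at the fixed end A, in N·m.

2.25 N·m

Compatibility: T_A·a/J_AC = T_B·b/J_CB with T_A + T_B = T₀.
J_AC = 2.75×10^-8 m⁴, J_CB = 4.55×10^-7 m⁴, so T_A = T₀·(J_AC/a)/((J_AC/a)+(J_CB/b)) = 2.245 N·m, T_B = 21.95 N·m.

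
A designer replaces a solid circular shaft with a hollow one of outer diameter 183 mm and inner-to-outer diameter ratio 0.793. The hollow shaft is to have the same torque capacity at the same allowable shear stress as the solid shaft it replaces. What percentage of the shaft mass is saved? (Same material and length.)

48.1 %

Equal τ_max and T ⇒ the solid shaft needs d_s³ = d_o³(1−k⁴), so d_s = 183·(1−0.793⁴)^(1/3) = 154.7 mm.
Area ratio A_h/A_s = d_o²(1−k²)/d_s² = (1−k²)/(1−k⁴)^(2/3) = 0.5191.
Mass saving = 1 − 0.5191 = 48.1 %.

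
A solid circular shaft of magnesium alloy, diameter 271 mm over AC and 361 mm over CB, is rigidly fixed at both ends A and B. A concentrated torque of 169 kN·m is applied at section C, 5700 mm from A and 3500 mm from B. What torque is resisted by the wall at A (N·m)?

27600 N·m

Compatibility: T_A·a/J_AC = T_B·b/J_CB with T_A + T_B = T₀.
J_AC = 5.30×10^-4 m⁴, J_CB = 1.67×10^-3 m⁴, so T_A = T₀·(J_AC/a)/((J_AC/a)+(J_CB/b)) = 27580 N·m, T_B = 141400 N·m.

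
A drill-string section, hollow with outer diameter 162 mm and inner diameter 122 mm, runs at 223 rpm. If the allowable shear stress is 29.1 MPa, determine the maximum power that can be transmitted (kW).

J = π(d_o⁴ − d_i⁴)/32 = π(0.162⁴ − 0.122⁴)/32 = 4.587×10^-5 m⁴.
T_max = τ_allow·J/r = 2.91×10^7 × 4.587×10^-5 / 0.0810 = 16480 N·m.
ω = 2π·223/60 = 23.35 rad/s, so P_max = T_max·ω = 3.848×10^5 W.

385 kW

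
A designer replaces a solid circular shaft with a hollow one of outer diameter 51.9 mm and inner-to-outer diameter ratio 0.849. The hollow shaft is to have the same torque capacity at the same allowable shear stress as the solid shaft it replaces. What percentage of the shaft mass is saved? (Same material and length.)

54.5 %

Equal τ_max and T ⇒ the solid shaft needs d_s³ = d_o³(1−k⁴), so d_s = 51.9·(1−0.849⁴)^(1/3) = 40.65 mm.
Area ratio A_h/A_s = d_o²(1−k²)/d_s² = (1−k²)/(1−k⁴)^(2/3) = 0.4551.
Mass saving = 1 − 0.4551 = 54.5 %.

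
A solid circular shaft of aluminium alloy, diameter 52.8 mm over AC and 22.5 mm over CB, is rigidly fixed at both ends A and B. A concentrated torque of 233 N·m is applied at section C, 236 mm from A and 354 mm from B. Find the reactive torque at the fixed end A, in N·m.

Compatibility: T_A·a/J_AC = T_B·b/J_CB with T_A + T_B = T₀.
J_AC = 7.63×10^-7 m⁴, J_CB = 2.52×10^-8 m⁴, so T_A = T₀·(J_AC/a)/((J_AC/a)+(J_CB/b)) = 228.0 N·m, T_B = 5.012 N·m.

228 N·m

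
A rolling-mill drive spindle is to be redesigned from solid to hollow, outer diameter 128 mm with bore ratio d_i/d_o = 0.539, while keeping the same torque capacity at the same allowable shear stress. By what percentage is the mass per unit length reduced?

24.8 %

Equal τ_max and T ⇒ the solid shaft needs d_s³ = d_o³(1−k⁴), so d_s = 128·(1−0.539⁴)^(1/3) = 124.3 mm.
Area ratio A_h/A_s = d_o²(1−k²)/d_s² = (1−k²)/(1−k⁴)^(2/3) = 0.7524.
Mass saving = 1 − 0.7524 = 24.8 %.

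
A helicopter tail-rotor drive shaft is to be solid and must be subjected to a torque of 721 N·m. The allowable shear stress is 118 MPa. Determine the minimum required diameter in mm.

For a solid shaft τ_max = 16T/(πd³), so d = (16T/(π τ_allow))^(1/3) = (16·721.0/(π·1.18×10^8))^(1/3) = 0.03145 m.

31.5 mm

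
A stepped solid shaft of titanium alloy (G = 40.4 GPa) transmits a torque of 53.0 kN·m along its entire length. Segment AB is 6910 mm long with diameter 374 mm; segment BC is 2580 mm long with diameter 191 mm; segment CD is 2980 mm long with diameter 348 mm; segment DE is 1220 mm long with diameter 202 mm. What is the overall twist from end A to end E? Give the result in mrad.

43.1 mrad

J_AB = π(0.374)⁴/32 = 1.92×10^-3 m⁴; J_BC = π(0.191)⁴/32 = 1.31×10^-4 m⁴; J_CD = π(0.348)⁴/32 = 1.44×10^-3 m⁴; J_DE = π(0.202)⁴/32 = 1.63×10^-4 m⁴.
θ = (T/G)·Σ L_i/J_i = (53000/40.4×10⁹)·(6.91/1.92×10^-3 + 2.58/1.31×10^-4 + 2.98/1.44×10^-3 + 1.22/1.63×10^-4) = 0.04313 rad.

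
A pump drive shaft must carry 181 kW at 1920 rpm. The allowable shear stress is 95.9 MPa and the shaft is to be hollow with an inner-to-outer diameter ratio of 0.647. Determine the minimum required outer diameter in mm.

38.7 mm

ω = 2π·1920/60 = 201.1 rad/s, so T = P/ω = 181×10³ / 201.1 = 900.2 N·m.
For a hollow shaft with d_i/d_o = 0.647: τ_max = 16T/(π d_o³ (1−k⁴)), so d_o = [16T/(π τ_allow (1−k⁴))]^(1/3) = [16·900.2/(π·9.59×10^7·0.8248)]^(1/3) = 0.03870 m.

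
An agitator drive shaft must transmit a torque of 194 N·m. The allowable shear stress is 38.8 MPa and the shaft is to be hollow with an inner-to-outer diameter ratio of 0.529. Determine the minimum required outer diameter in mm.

30.2 mm

For a hollow shaft with d_i/d_o = 0.529: τ_max = 16T/(π d_o³ (1−k⁴)), so d_o = [16T/(π τ_allow (1−k⁴))]^(1/3) = [16·194.0/(π·3.88×10^7·0.9217)]^(1/3) = 0.03023 m.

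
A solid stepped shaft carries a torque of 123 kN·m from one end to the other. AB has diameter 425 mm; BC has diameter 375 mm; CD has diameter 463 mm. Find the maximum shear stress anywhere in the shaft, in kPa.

Under the same torque, τ_max = 16T/(πd³) is largest where d is smallest — segment BC (d = 375 mm).
τ_max = 16·123000/(π·(0.375)³) = 1.188×10^7 Pa.

11900 kPa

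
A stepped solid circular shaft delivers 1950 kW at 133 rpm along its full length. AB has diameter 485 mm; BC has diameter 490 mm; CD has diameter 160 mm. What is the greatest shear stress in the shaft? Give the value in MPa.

174 MPa

ω = 2π·133/60 = 13.93 rad/s, so T = P/ω = 1950×10³ / 13.93 = 140000 N·m.
Under the same torque, τ_max = 16T/(πd³) is largest where d is smallest — segment CD (d = 160 mm).
τ_max = 16·140000/(π·(0.160)³) = 1.741×10^8 Pa.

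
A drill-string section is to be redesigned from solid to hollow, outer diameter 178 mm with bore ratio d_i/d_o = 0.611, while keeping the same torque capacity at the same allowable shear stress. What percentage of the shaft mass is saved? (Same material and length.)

30.7 %

Equal τ_max and T ⇒ the solid shaft needs d_s³ = d_o³(1−k⁴), so d_s = 178·(1−0.611⁴)^(1/3) = 169.3 mm.
Area ratio A_h/A_s = d_o²(1−k²)/d_s² = (1−k²)/(1−k⁴)^(2/3) = 0.6926.
Mass saving = 1 − 0.6926 = 30.7 %.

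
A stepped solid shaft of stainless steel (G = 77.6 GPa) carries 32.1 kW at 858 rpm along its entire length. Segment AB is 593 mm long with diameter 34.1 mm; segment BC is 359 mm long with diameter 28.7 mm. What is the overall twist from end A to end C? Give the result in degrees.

ω = 2π·858/60 = 89.85 rad/s, so T = P/ω = 32.1×10³ / 89.85 = 357.3 N·m.
J_AB = π(0.0341)⁴/32 = 1.33×10^-7 m⁴; J_BC = π(0.0287)⁴/32 = 6.66×10^-8 m⁴.
θ = (T/G)·Σ L_i/J_i = (357.3/77.6×10⁹)·(0.593/1.33×10^-7 + 0.359/6.66×10^-8) = 0.04538 rad.

2.60°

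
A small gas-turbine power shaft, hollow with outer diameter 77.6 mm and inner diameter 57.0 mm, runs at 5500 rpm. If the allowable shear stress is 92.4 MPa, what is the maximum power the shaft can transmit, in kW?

J = π(d_o⁴ − d_i⁴)/32 = π(0.0776⁴ − 0.0570⁴)/32 = 2.524×10^-6 m⁴.
T_max = τ_allow·J/r = 9.24×10^7 × 2.524×10^-6 / 0.0388 = 6010 N·m.
ω = 2π·5500/60 = 576.0 rad/s, so P_max = T_max·ω = 3.461×10^6 W.

3460 kW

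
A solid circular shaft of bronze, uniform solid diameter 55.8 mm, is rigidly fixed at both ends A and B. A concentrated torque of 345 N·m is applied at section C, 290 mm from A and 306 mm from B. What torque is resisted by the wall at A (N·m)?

177 N·m

With uniform GJ and both ends fixed, compatibility θ_AC = θ_CB gives T_A·a = T_B·b, together with T_A + T_B = T₀.
T_A = T₀·b/(a+b) = 345.0·306/596.0 = 177.1 N·m; T_B = 167.9 N·m.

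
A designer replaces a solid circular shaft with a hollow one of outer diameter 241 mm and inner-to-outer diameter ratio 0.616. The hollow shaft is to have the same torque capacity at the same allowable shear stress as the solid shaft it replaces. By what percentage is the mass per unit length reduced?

31.2 %

Equal τ_max and T ⇒ the solid shaft needs d_s³ = d_o³(1−k⁴), so d_s = 241·(1−0.616⁴)^(1/3) = 228.8 mm.
Area ratio A_h/A_s = d_o²(1−k²)/d_s² = (1−k²)/(1−k⁴)^(2/3) = 0.6883.
Mass saving = 1 − 0.6883 = 31.2 %.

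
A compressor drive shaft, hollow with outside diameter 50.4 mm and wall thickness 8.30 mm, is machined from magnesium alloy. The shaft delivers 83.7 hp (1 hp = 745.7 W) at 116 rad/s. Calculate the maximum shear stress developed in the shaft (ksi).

ω = 116 rad/s, so T = P/ω = 83.7×745.7 / 116.0 = 538.1 N·m.
J = π(d_o⁴ − d_i⁴)/32 = π(0.0504⁴ − 0.0338⁴)/32 = 5.053×10^-7 m⁴.
τ_max = T·r/J = 538.1 × 0.0252 / 5.053×10^-7 = 2.683×10^7 Pa.

3.89 ksi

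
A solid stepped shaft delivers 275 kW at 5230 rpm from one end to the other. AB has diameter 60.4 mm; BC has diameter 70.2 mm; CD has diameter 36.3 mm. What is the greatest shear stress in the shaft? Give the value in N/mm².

53.5 N/mm²

ω = 2π·5230/60 = 547.7 rad/s, so T = P/ω = 275×10³ / 547.7 = 502.1 N·m.
Under the same torque, τ_max = 16T/(πd³) is largest where d is smallest — segment CD (d = 36.3 mm).
τ_max = 16·502.1/(π·(0.0363)³) = 5.346×10^7 Pa.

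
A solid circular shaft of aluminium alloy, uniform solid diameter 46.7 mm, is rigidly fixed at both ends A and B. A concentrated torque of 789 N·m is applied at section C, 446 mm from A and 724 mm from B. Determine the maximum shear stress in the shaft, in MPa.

With uniform GJ and both ends fixed, compatibility θ_AC = θ_CB gives T_A·a = T_B·b, together with T_A + T_B = T₀.
T_A = T₀·b/(a+b) = 789.0·724/1170 = 488.2 N·m; T_B = 300.8 N·m.
τ in each portion: τ_AC = 2.44×10^7 Pa, τ_CB = 1.50×10^7 Pa; maximum is in AC.
τ_max = T_AC·r/J = 488.2·0.0234/4.67×10^-7 = 2.441×10^7 Pa.

24.4 MPa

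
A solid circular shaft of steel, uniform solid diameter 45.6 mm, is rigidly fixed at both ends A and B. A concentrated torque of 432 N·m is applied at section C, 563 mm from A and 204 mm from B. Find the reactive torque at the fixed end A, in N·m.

With uniform GJ and both ends fixed, compatibility θ_AC = θ_CB gives T_A·a = T_B·b, together with T_A + T_B = T₀.
T_A = T₀·b/(a+b) = 432.0·204/767.0 = 114.9 N·m; T_B = 317.1 N·m.

115 N·m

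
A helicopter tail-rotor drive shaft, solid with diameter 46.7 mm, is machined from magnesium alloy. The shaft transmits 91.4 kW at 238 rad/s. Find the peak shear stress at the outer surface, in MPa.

ω = 238 rad/s, so T = P/ω = 91.4×10³ / 238.0 = 384.0 N·m.
J = πd⁴/32 = π(0.0467)⁴/32 = 4.669×10^-7 m⁴.
τ_max = T·r/J = 384.0 × 0.0234 / 4.669×10^-7 = 1.920×10^7 Pa.

19.2 MPa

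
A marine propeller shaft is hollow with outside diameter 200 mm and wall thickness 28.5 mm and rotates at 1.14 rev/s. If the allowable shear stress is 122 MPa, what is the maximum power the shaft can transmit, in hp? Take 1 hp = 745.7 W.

1360 hp

J = π(d_o⁴ − d_i⁴)/32 = π(0.200⁴ − 0.143⁴)/32 = 1.160×10^-4 m⁴.
T_max = τ_allow·J/r = 1.22×10^8 × 1.160×10^-4 / 0.100 = 141600 N·m.
ω = 2π·1.14 = 7.163 rad/s, so P_max = T_max·ω = 1.014×10^6 W.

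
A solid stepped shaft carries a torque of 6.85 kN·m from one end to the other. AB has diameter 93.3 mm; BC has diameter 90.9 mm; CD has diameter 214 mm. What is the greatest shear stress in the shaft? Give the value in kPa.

Under the same torque, τ_max = 16T/(πd³) is largest where d is smallest — segment BC (d = 90.9 mm).
τ_max = 16·6850/(π·(0.0909)³) = 4.645×10^7 Pa.

46400 kPa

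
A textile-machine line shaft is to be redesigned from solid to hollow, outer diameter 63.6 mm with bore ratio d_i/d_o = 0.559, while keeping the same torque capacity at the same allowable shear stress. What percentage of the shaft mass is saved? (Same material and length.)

26.4 %

Equal τ_max and T ⇒ the solid shaft needs d_s³ = d_o³(1−k⁴), so d_s = 63.6·(1−0.559⁴)^(1/3) = 61.46 mm.
Area ratio A_h/A_s = d_o²(1−k²)/d_s² = (1−k²)/(1−k⁴)^(2/3) = 0.7363.
Mass saving = 1 − 0.7363 = 26.4 %.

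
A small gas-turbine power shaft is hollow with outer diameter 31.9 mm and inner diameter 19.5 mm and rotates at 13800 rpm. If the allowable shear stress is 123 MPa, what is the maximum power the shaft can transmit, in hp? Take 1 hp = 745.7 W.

1310 hp

J = π(d_o⁴ − d_i⁴)/32 = π(0.0319⁴ − 0.0195⁴)/32 = 8.747×10^-8 m⁴.
T_max = τ_allow·J/r = 1.23×10^8 × 8.747×10^-8 / 0.0159 = 674.5 N·m.
ω = 2π·13800/60 = 1445 rad/s, so P_max = T_max·ω = 9.748×10^5 W.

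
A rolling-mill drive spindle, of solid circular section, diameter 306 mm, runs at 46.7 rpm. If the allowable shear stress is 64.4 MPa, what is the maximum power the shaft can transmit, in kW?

1770 kW

J = πd⁴/32 = π(0.306)⁴/32 = 8.608×10^-4 m⁴.
T_max = τ_allow·J/r = 6.44×10^7 × 8.608×10^-4 / 0.153 = 362300 N·m.
ω = 2π·46.7/60 = 4.890 rad/s, so P_max = T_max·ω = 1.772×10^6 W.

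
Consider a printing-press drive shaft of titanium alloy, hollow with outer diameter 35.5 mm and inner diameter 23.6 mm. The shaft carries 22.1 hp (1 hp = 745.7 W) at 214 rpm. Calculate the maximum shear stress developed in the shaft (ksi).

ω = 2π·214/60 = 22.41 rad/s, so T = P/ω = 22.1×745.7 / 22.41 = 735.4 N·m.
J = π(d_o⁴ − d_i⁴)/32 = π(0.0355⁴ − 0.0236⁴)/32 = 1.255×10^-7 m⁴.
τ_max = T·r/J = 735.4 × 0.0177 / 1.255×10^-7 = 1.040×10^8 Pa.

15.1 ksi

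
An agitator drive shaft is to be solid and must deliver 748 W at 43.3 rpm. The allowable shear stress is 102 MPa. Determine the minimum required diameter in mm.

ω = 2π·43.3/60 = 4.534 rad/s, so T = P/ω = 748 / 4.534 = 165.0 N·m.
For a solid shaft τ_max = 16T/(πd³), so d = (16T/(π τ_allow))^(1/3) = (16·165.0/(π·1.02×10^8))^(1/3) = 0.02020 m.

20.2 mm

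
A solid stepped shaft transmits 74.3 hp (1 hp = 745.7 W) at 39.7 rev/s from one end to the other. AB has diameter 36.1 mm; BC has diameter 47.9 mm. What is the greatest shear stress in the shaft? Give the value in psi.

3490 psi

ω = 2π·39.7 = 249.4 rad/s, so T = P/ω = 74.3×745.7 / 249.4 = 222.1 N·m.
Under the same torque, τ_max = 16T/(πd³) is largest where d is smallest — segment AB (d = 36.1 mm).
τ_max = 16·222.1/(π·(0.0361)³) = 2.405×10^7 Pa.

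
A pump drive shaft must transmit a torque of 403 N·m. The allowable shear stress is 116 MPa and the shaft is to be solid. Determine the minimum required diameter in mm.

26.1 mm

For a solid shaft τ_max = 16T/(πd³), so d = (16T/(π τ_allow))^(1/3) = (16·403.0/(π·1.16×10^8))^(1/3) = 0.02606 m.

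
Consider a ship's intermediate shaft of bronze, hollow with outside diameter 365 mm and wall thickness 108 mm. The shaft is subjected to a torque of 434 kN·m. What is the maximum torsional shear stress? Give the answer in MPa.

J = π(d_o⁴ − d_i⁴)/32 = π(0.365⁴ − 0.149⁴)/32 = 1.694×10^-3 m⁴.
τ_max = T·r/J = 434000 × 0.182 / 1.694×10^-3 = 4.675×10^7 Pa.

46.8 MPa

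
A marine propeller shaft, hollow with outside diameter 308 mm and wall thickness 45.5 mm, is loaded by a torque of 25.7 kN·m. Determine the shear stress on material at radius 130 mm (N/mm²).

5.02 N/mm²

J = π(d_o⁴ − d_i⁴)/32 = π(0.308⁴ − 0.217⁴)/32 = 6.658×10^-4 m⁴.
Shear stress varies linearly with radius: τ = T·r/J = 25700 × 0.130 / 6.658×10^-4 = 5.018×10^6 Pa.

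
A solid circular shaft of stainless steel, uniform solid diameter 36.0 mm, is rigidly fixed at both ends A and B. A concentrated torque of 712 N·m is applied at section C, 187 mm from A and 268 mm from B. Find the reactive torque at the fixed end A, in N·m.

With uniform GJ and both ends fixed, compatibility θ_AC = θ_CB gives T_A·a = T_B·b, together with T_A + T_B = T₀.
T_A = T₀·b/(a+b) = 712.0·268/455.0 = 419.4 N·m; T_B = 292.6 N·m.

419 N·m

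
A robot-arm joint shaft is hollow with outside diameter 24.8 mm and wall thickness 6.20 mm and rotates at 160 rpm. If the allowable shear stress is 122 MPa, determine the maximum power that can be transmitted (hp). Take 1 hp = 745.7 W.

J = π(d_o⁴ − d_i⁴)/32 = π(0.0248⁴ − 0.0124⁴)/32 = 3.482×10^-8 m⁴.
T_max = τ_allow·J/r = 1.22×10^8 × 3.482×10^-8 / 0.0124 = 342.5 N·m.
ω = 2π·160/60 = 16.76 rad/s, so P_max = T_max·ω = 5739 W.

7.70 hp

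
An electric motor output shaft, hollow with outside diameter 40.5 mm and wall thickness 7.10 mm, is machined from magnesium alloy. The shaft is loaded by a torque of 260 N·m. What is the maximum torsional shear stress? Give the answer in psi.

J = π(d_o⁴ − d_i⁴)/32 = π(0.0405⁴ − 0.0263⁴)/32 = 2.172×10^-7 m⁴.
τ_max = T·r/J = 260.0 × 0.0203 / 2.172×10^-7 = 2.424×10^7 Pa.

3520 psi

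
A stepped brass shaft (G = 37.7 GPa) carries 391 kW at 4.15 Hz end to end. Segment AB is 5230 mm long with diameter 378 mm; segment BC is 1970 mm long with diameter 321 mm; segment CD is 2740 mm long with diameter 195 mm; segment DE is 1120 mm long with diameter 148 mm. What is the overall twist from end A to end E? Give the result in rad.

0.0189 rad

ω = 2π·4.15 = 26.08 rad/s, so T = P/ω = 391×10³ / 26.08 = 15000 N·m.
J_AB = π(0.378)⁴/32 = 2.00×10^-3 m⁴; J_BC = π(0.321)⁴/32 = 1.04×10^-3 m⁴; J_CD = π(0.195)⁴/32 = 1.42×10^-4 m⁴; J_DE = π(0.148)⁴/32 = 4.71×10^-5 m⁴.
θ = (T/G)·Σ L_i/J_i = (15000/37.7×10⁹)·(5.23/2.00×10^-3 + 1.97/1.04×10^-3 + 2.74/1.42×10^-4 + 1.12/4.71×10^-5) = 0.01892 rad.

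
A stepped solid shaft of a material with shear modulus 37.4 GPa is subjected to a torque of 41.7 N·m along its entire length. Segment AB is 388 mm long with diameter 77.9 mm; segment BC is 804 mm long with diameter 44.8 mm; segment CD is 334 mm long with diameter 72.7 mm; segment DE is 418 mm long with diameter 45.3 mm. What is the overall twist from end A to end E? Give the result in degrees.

0.209°

J_AB = π(0.0779)⁴/32 = 3.62×10^-6 m⁴; J_BC = π(0.0448)⁴/32 = 3.95×10^-7 m⁴; J_CD = π(0.0727)⁴/32 = 2.74×10^-6 m⁴; J_DE = π(0.0453)⁴/32 = 4.13×10^-7 m⁴.
θ = (T/G)·Σ L_i/J_i = (41.70/37.4×10⁹)·(0.388/3.62×10^-6 + 0.804/3.95×10^-7 + 0.334/2.74×10^-6 + 0.418/4.13×10^-7) = 3.650×10^-3 rad.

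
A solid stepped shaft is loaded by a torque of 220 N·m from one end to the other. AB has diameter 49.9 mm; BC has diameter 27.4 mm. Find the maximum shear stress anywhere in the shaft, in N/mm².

Under the same torque, τ_max = 16T/(πd³) is largest where d is smallest — segment BC (d = 27.4 mm).
τ_max = 16·220.0/(π·(0.0274)³) = 5.447×10^7 Pa.

54.5 N/mm²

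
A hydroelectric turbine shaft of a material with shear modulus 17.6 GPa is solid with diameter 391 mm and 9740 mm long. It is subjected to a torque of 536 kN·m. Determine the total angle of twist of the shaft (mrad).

129 mrad

J = πd⁴/32 = π(0.391)⁴/32 = 2.295×10^-3 m⁴.
θ = T·L/(G·J) = 536000 × 9.74 / (17.6×10⁹ × 2.295×10^-3) = 0.1293 rad.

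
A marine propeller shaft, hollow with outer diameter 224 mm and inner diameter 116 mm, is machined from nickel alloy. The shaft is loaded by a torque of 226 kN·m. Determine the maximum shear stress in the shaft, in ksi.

16.0 ksi

J = π(d_o⁴ − d_i⁴)/32 = π(0.224⁴ − 0.116⁴)/32 = 2.294×10^-4 m⁴.
τ_max = T·r/J = 226000 × 0.112 / 2.294×10^-4 = 1.103×10^8 Pa.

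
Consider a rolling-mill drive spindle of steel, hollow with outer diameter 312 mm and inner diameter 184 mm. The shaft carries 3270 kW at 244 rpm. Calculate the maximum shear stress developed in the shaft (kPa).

24400 kPa

ω = 2π·244/60 = 25.55 rad/s, so T = P/ω = 3270×10³ / 25.55 = 128000 N·m.
J = π(d_o⁴ − d_i⁴)/32 = π(0.312⁴ − 0.184⁴)/32 = 8.178×10^-4 m⁴.
τ_max = T·r/J = 128000 × 0.156 / 8.178×10^-4 = 2.441×10^7 Pa.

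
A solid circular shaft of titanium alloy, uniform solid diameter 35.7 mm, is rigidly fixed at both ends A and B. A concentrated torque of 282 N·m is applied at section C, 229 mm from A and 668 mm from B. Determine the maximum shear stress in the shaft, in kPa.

23500 kPa

With uniform GJ and both ends fixed, compatibility θ_AC = θ_CB gives T_A·a = T_B·b, together with T_A + T_B = T₀.
T_A = T₀·b/(a+b) = 282.0·668/897.0 = 210.0 N·m; T_B = 71.99 N·m.
τ in each portion: τ_AC = 2.35×10^7 Pa, τ_CB = 8.06×10^6 Pa; maximum is in AC.
τ_max = T_AC·r/J = 210.0·0.0179/1.59×10^-7 = 2.351×10^7 Pa.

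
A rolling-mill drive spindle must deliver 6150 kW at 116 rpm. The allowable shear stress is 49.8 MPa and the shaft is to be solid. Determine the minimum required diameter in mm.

ω = 2π·116/60 = 12.15 rad/s, so T = P/ω = 6150×10³ / 12.15 = 506300 N·m.
For a solid shaft τ_max = 16T/(πd³), so d = (16T/(π τ_allow))^(1/3) = (16·506300/(π·4.98×10^7))^(1/3) = 0.3727 m.

373 mm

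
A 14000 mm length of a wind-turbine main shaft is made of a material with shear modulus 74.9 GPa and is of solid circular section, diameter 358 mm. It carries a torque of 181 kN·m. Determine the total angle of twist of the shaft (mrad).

J = πd⁴/32 = π(0.358)⁴/32 = 1.613×10^-3 m⁴.
θ = T·L/(G·J) = 181000 × 14.0 / (74.9×10⁹ × 1.613×10^-3) = 0.02098 rad.

21.0 mrad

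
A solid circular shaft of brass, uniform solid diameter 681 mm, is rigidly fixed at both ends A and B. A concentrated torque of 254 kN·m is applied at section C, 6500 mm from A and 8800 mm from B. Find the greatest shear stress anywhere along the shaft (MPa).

With uniform GJ and both ends fixed, compatibility θ_AC = θ_CB gives T_A·a = T_B·b, together with T_A + T_B = T₀.
T_A = T₀·b/(a+b) = 254000·8800/15300 = 146100 N·m; T_B = 107900 N·m.
τ in each portion: τ_AC = 2.36×10^6 Pa, τ_CB = 1.74×10^6 Pa; maximum is in AC.
τ_max = T_AC·r/J = 146100·0.341/0.0211 = 2.356×10^6 Pa.

2.36 MPa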